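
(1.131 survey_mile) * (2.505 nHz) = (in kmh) 1.641e-05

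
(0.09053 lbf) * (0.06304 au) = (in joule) 3.798e+09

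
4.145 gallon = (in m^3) 0.01569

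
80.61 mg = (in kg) 8.061e-05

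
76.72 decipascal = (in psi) 0.001113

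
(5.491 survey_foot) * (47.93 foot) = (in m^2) 24.45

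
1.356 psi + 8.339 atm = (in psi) 123.9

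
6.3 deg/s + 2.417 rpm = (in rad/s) 0.3631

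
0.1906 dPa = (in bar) 1.906e-07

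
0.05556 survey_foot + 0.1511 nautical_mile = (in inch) 1.102e+04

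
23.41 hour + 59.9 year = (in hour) 5.247e+05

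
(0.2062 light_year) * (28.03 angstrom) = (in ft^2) 5.886e+07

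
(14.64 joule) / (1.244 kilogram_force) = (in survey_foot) 3.937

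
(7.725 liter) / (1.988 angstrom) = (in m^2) 3.886e+07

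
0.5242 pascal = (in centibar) 0.0005242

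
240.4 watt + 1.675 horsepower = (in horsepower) 1.997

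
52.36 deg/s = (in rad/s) 0.9139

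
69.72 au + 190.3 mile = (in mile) 6.481e+09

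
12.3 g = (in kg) 0.0123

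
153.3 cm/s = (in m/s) 1.533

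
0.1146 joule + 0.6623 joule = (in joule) 0.7769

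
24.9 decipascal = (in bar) 2.49e-05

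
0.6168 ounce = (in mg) 1.749e+04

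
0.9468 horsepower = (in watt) 706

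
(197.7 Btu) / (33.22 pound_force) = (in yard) 1544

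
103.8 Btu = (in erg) 1.095e+12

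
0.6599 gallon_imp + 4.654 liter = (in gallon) 2.022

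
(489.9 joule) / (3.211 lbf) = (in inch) 1350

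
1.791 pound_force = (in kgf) 0.8124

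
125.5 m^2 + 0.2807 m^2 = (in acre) 0.03108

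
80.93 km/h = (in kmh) 80.93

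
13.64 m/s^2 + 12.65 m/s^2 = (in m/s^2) 26.29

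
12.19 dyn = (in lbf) 2.74e-05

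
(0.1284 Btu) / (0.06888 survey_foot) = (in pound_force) 1451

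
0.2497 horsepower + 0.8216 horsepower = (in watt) 798.9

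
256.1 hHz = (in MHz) 0.02561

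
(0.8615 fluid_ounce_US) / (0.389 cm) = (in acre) 1.618e-06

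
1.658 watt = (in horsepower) 0.002223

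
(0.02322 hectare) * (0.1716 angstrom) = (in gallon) 1.053e-06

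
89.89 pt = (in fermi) 3.171e+13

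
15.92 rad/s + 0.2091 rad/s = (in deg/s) 924.1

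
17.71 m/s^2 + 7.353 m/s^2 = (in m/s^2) 25.06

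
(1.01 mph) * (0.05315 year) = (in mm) 7.568e+08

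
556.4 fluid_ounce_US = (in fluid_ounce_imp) 579.1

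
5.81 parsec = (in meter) 1.793e+17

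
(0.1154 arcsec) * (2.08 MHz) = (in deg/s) 66.68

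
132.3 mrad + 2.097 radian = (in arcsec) 4.598e+05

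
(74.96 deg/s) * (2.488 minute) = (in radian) 195.3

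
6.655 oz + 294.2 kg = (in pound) 649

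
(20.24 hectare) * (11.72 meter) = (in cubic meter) 2.372e+06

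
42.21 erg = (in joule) 4.221e-06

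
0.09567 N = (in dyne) 9567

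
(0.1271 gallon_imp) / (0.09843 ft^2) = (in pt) 179.1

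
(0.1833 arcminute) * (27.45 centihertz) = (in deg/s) 0.0008386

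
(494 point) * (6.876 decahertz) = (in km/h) 43.14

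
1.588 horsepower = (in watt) 1184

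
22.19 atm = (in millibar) 2.248e+04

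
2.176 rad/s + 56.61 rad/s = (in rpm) 561.4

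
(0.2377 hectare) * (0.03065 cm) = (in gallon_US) 192.5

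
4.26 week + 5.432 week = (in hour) 1628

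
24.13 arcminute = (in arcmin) 24.13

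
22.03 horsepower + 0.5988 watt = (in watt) 1.643e+04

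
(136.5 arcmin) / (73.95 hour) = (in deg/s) 8.546e-06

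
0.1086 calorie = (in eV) 2.836e+18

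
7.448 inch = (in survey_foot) 0.6207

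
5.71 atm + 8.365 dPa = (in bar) 5.786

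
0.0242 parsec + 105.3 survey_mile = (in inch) 2.94e+16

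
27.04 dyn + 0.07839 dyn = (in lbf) 6.096e-05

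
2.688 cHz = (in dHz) 0.2688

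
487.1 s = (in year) 1.545e-05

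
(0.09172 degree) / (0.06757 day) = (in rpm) 2.618e-06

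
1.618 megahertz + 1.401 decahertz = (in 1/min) 9.708e+07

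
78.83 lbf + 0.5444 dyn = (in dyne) 3.507e+07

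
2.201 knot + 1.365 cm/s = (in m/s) 1.146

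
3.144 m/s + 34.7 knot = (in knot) 40.81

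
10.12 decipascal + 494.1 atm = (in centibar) 5.006e+04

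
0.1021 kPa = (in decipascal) 1021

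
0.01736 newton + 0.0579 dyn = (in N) 0.01736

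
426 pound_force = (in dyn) 1.895e+08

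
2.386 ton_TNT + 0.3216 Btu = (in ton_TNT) 2.386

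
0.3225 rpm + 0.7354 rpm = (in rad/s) 0.1108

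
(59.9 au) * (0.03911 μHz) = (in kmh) 1.262e+06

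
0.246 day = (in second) 2.125e+04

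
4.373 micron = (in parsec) 1.417e-22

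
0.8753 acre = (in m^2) 3542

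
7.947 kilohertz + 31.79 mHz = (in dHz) 7.947e+04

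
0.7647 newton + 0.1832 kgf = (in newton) 2.561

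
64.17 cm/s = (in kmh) 2.31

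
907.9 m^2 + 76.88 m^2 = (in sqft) 1.06e+04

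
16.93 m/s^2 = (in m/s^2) 16.93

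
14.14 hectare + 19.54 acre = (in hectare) 22.05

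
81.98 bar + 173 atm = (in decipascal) 2.573e+08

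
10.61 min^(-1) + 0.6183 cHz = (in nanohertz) 1.83e+08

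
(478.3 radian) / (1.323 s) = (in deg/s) 2.071e+04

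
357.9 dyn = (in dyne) 357.9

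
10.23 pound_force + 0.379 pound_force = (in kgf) 4.812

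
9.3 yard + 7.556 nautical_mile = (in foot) 4.594e+04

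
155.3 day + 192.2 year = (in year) 192.6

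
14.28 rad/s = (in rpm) 136.4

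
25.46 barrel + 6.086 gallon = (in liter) 4071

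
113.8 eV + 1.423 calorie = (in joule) 5.954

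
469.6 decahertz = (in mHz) 4.696e+06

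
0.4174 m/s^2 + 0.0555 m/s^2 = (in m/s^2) 0.4729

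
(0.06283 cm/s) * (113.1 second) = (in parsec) 2.303e-18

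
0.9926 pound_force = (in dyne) 4.415e+05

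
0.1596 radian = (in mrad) 159.6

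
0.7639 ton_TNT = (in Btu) 3.029e+06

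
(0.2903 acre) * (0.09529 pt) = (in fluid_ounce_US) 1335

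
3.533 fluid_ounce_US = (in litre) 0.1045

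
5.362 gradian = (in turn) 0.01341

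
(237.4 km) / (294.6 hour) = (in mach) 0.0006574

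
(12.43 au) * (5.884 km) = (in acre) 2.704e+12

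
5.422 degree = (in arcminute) 325.3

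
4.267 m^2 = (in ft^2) 45.93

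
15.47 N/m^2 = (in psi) 0.002244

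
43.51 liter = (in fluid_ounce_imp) 1531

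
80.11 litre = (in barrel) 0.5039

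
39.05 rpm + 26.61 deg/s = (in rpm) 43.48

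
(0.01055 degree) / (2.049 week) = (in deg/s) 8.513e-09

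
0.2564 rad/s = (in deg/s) 14.69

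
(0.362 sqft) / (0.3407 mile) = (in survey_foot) 0.0002012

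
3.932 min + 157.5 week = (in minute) 1.588e+06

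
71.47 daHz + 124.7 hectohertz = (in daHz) 1318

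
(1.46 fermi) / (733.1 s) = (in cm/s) 1.992e-16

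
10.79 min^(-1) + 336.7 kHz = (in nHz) 3.367e+14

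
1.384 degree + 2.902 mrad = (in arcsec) 5581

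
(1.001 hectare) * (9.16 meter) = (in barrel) 5.767e+05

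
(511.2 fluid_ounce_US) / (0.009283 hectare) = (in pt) 0.4616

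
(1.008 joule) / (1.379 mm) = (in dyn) 7.31e+07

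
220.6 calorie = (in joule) 923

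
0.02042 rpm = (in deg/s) 0.1225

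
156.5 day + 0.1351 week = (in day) 157.4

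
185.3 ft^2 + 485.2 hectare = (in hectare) 485.2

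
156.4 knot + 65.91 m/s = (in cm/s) 1.464e+04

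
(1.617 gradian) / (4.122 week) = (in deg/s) 5.838e-07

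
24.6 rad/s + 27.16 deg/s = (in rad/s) 25.07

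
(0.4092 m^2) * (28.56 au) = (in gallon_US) 4.619e+14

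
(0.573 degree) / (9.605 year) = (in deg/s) 1.892e-09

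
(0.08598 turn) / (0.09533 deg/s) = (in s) 324.7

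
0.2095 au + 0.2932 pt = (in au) 0.2095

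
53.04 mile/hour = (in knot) 46.09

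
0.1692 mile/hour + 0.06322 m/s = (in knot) 0.2699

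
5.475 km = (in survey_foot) 1.796e+04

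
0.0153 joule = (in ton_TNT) 3.657e-12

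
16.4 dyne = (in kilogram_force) 1.672e-05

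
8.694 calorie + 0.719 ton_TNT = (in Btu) 2.851e+06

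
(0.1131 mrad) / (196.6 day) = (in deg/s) 3.815e-10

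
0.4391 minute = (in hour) 0.007318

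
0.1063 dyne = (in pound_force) 2.39e-07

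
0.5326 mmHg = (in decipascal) 710.1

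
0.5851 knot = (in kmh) 1.084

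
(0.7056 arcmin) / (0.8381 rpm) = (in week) 3.867e-09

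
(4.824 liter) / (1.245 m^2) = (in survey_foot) 0.01271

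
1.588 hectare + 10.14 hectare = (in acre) 28.98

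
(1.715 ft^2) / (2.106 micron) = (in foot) 2.482e+05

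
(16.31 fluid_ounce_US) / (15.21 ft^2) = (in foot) 0.00112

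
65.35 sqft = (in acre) 0.0015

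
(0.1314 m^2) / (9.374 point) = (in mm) 3.973e+04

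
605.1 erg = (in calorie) 1.446e-05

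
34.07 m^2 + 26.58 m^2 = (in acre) 0.01499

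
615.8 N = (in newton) 615.8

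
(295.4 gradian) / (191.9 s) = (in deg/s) 1.385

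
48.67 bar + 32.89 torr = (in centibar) 4871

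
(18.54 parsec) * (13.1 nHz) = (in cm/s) 7.494e+11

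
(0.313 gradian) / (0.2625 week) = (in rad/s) 3.097e-08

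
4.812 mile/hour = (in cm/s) 215.1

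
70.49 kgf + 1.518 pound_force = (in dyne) 6.98e+07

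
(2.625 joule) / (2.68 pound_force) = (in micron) 2.202e+05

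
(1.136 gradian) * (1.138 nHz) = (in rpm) 1.939e-10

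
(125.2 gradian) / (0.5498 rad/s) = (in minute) 0.05962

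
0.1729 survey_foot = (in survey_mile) 3.275e-05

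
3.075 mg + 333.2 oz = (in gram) 9446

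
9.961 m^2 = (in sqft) 107.2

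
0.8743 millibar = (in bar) 0.0008743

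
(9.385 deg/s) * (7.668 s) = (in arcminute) 4318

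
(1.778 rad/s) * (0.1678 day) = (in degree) 1.477e+06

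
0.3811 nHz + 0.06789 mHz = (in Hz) 6.789e-05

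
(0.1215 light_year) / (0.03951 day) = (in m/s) 3.367e+11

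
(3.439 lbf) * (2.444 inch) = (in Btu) 0.0009001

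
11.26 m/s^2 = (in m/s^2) 11.26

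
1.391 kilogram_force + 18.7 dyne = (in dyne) 1.364e+06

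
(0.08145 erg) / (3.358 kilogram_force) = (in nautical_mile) 1.336e-13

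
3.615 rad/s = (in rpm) 34.52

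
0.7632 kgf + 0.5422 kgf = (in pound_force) 2.878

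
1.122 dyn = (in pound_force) 2.522e-06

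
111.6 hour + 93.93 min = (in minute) 6790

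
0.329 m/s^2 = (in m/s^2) 0.329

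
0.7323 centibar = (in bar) 0.007323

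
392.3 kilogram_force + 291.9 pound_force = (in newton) 5146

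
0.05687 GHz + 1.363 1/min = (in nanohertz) 5.687e+16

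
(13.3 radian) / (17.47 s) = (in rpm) 7.27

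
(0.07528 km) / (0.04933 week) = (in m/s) 0.002523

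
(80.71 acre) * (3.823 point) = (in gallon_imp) 9.69e+04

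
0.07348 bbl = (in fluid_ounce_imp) 411.2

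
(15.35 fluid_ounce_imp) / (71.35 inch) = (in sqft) 0.00259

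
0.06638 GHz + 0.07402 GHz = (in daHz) 1.404e+07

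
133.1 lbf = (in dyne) 5.921e+07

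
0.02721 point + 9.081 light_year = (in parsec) 2.784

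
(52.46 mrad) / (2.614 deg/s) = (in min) 0.01916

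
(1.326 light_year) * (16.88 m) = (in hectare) 2.118e+13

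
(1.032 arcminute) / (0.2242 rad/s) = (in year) 4.246e-11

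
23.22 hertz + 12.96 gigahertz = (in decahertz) 1.296e+09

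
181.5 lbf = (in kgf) 82.33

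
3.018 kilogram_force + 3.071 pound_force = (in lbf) 9.725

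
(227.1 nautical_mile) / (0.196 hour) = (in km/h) 2146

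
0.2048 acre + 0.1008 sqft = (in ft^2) 8921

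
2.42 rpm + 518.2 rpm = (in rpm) 520.6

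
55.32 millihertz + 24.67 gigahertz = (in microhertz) 2.467e+16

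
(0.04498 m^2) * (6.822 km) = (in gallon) 8.106e+04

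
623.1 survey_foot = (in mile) 0.118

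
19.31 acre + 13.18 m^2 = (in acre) 19.31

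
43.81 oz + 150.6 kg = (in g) 1.518e+05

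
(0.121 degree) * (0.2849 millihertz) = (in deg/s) 3.447e-05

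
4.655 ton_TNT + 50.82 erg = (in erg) 1.948e+17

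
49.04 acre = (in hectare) 19.85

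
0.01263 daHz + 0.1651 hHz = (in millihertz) 1.664e+04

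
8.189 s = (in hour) 0.002275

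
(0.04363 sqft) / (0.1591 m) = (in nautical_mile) 1.376e-05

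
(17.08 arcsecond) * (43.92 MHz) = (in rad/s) 3637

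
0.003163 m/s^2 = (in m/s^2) 0.003163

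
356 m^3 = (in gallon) 9.405e+04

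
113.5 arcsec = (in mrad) 0.5503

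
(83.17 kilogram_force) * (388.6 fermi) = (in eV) 1.978e+09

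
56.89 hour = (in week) 0.3386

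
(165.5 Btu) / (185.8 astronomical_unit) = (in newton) 6.282e-09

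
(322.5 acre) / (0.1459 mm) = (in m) 8.945e+09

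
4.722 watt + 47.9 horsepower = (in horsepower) 47.91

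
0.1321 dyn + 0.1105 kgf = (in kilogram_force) 0.1105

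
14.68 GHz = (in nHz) 1.468e+19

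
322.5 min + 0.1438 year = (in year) 0.1444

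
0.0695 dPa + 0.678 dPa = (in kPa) 7.475e-05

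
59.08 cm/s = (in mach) 0.001735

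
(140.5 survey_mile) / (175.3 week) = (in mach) 6.263e-06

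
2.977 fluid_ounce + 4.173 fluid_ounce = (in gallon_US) 0.05586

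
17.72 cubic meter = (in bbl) 111.5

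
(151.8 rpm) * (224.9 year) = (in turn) 1.794e+10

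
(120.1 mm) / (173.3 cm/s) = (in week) 1.146e-07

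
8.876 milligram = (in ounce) 0.0003131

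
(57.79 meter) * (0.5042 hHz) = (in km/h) 1.049e+04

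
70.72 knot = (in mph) 81.38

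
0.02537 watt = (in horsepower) 3.402e-05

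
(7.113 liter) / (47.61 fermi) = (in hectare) 1.494e+07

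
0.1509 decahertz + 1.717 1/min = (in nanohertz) 1.538e+09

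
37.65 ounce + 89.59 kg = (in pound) 199.9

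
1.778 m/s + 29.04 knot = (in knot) 32.5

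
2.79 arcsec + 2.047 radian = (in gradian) 130.3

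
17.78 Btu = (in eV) 1.171e+23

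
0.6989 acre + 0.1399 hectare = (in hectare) 0.4227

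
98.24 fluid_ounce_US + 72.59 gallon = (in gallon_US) 73.36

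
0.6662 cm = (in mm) 6.662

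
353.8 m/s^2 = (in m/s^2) 353.8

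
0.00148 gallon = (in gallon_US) 0.00148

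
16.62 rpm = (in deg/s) 99.72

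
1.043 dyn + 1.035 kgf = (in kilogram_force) 1.035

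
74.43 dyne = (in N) 0.0007443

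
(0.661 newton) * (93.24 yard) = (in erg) 5.636e+08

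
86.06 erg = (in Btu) 8.157e-09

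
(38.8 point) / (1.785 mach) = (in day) 2.607e-10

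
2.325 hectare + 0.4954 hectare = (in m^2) 2.82e+04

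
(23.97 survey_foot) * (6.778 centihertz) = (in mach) 0.001454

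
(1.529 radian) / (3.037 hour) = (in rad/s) 0.0001398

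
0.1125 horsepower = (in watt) 83.89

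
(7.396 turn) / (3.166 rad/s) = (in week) 2.427e-05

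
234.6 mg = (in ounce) 0.008275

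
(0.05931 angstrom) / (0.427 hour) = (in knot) 7.5e-15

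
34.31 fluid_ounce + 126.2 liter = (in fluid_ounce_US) 4302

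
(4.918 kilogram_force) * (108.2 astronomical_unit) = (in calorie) 1.866e+14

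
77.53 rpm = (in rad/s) 8.119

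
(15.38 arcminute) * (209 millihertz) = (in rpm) 0.008929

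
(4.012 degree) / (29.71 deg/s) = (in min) 0.002251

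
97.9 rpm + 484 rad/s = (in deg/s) 2.832e+04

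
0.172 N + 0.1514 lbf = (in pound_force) 0.1901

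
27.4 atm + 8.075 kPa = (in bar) 27.84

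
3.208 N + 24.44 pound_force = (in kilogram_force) 11.41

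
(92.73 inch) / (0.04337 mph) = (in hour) 0.03375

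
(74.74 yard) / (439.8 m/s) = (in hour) 4.316e-05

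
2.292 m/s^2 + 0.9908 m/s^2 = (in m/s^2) 3.283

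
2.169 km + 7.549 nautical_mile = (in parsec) 5.234e-13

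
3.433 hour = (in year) 0.0003919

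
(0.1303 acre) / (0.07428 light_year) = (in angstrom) 0.007504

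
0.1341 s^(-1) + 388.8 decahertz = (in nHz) 3.888e+12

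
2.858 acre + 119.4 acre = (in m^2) 4.948e+05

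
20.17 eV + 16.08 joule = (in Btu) 0.01524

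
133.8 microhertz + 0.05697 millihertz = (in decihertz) 0.001908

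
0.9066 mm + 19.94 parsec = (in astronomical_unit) 4.113e+06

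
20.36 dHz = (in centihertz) 203.6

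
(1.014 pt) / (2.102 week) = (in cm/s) 2.814e-08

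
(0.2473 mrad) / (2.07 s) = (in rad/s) 0.0001195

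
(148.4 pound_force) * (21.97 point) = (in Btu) 0.004849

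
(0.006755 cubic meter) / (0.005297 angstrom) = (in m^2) 1.275e+10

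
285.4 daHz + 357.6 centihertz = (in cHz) 2.858e+05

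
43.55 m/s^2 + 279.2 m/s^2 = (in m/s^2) 322.8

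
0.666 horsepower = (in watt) 496.6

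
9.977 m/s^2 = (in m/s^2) 9.977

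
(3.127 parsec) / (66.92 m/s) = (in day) 1.669e+10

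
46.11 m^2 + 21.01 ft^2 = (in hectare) 0.004806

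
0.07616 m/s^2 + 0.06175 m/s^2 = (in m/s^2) 0.1379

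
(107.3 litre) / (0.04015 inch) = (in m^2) 105.2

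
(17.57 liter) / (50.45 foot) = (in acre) 2.823e-07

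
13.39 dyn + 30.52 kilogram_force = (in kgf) 30.52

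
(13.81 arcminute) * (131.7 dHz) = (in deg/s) 3.031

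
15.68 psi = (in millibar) 1081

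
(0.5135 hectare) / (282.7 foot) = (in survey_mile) 0.03703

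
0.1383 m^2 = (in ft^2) 1.489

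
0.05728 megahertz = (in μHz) 5.728e+10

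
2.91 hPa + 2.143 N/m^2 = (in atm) 0.002893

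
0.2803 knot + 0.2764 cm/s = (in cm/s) 14.7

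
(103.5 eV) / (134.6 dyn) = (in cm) 1.232e-12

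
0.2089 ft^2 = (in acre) 4.796e-06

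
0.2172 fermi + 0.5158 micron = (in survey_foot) 1.692e-06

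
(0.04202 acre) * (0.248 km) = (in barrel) 2.653e+05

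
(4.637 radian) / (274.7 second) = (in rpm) 0.1612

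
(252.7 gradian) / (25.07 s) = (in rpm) 1.512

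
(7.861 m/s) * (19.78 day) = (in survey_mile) 8348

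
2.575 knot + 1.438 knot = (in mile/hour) 4.618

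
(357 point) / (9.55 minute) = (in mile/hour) 0.0004917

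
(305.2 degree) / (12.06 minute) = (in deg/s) 0.4218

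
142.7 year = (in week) 7441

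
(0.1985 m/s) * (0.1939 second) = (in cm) 3.849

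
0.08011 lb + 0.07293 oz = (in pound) 0.08467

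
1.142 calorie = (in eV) 2.982e+19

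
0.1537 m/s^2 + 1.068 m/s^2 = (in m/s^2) 1.222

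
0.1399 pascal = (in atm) 1.381e-06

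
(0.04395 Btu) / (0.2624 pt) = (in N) 5.009e+05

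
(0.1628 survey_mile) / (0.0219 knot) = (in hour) 6.46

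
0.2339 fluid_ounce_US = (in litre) 0.006917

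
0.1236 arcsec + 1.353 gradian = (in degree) 1.218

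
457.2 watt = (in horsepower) 0.6131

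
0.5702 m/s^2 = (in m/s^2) 0.5702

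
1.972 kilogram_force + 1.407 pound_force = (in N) 25.6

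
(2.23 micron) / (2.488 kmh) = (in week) 5.335e-12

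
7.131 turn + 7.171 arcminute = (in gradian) 2853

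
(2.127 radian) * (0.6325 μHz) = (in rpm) 1.285e-05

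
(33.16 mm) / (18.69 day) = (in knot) 3.992e-08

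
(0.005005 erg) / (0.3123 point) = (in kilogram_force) 4.632e-07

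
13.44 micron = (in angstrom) 1.344e+05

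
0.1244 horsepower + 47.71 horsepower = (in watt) 3.567e+04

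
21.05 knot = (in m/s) 10.83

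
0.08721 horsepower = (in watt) 65.03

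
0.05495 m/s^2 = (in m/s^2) 0.05495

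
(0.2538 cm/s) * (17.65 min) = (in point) 7619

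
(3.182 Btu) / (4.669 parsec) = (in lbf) 5.239e-15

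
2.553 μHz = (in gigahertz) 2.553e-15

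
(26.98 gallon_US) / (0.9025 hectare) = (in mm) 0.01132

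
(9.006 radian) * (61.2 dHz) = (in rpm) 526.3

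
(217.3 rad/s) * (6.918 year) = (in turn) 7.545e+09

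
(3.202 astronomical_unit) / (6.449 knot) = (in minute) 2.406e+09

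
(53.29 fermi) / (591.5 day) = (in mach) 3.062e-24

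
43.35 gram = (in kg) 0.04335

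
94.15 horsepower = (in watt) 7.021e+04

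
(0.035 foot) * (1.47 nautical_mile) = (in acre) 0.007177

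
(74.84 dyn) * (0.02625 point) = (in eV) 4.326e+10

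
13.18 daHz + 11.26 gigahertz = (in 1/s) 1.126e+10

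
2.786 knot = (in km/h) 5.16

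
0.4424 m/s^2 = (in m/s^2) 0.4424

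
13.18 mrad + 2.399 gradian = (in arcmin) 174.9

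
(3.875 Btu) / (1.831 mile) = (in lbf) 0.3119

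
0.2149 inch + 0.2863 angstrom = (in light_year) 5.77e-19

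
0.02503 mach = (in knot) 16.57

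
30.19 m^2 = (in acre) 0.00746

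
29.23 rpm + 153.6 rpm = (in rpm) 182.8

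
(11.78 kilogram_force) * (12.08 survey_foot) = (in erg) 4.254e+09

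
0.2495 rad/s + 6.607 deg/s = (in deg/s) 20.9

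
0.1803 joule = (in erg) 1.803e+06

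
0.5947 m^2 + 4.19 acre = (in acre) 4.19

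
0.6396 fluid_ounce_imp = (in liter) 0.01817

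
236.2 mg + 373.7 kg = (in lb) 823.9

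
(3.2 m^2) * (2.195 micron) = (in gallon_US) 0.001856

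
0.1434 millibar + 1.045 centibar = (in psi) 0.1536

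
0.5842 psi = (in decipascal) 4.028e+04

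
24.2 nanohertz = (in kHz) 2.42e-11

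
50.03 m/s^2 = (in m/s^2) 50.03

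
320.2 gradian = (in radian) 5.03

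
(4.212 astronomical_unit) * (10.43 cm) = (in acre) 1.624e+07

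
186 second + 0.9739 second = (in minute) 3.116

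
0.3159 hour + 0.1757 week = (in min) 1790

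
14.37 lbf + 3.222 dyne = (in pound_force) 14.37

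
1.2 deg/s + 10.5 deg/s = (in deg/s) 11.7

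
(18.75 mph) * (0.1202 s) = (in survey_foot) 3.305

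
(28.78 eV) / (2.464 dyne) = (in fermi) 187.1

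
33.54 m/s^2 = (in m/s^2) 33.54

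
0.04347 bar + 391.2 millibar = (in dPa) 4.347e+05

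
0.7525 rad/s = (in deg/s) 43.12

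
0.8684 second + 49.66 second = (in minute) 0.8421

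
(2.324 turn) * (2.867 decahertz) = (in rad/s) 418.6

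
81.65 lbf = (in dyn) 3.632e+07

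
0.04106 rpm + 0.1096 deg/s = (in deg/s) 0.356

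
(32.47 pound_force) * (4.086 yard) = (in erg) 5.396e+09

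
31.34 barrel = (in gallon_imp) 1096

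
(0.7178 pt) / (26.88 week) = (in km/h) 5.607e-11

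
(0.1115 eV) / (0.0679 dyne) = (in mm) 2.631e-11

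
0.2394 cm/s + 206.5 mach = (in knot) 1.367e+05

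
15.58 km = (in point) 4.416e+07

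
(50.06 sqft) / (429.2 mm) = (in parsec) 3.512e-16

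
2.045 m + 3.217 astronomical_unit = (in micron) 4.813e+17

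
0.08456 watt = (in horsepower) 0.0001134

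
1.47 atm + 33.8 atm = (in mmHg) 2.681e+04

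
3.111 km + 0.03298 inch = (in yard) 3402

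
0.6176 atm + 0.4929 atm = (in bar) 1.125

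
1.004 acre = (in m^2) 4063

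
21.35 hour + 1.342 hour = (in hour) 22.69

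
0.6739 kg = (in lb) 1.486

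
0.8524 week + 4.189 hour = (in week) 0.8773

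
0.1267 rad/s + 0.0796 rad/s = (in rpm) 1.97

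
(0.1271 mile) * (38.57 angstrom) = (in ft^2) 8.492e-06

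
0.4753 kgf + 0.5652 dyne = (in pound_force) 1.048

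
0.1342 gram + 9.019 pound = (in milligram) 4.091e+06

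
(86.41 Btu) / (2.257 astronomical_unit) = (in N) 2.7e-07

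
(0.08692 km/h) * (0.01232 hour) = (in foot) 3.513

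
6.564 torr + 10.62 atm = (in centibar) 1077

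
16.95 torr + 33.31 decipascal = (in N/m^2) 2263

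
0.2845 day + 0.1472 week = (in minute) 1893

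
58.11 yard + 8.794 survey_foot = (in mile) 0.03468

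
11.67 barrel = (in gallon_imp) 408.1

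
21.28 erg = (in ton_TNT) 5.086e-16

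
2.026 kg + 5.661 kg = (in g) 7687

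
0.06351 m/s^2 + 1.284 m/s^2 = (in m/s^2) 1.348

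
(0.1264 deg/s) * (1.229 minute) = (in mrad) 162.7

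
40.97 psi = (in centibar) 282.5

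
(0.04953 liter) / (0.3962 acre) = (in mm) 3.089e-05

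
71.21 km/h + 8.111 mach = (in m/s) 2782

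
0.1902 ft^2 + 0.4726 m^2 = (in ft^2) 5.277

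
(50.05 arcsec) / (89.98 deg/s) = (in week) 2.555e-10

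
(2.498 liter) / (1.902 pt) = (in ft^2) 40.07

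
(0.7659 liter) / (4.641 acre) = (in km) 4.078e-11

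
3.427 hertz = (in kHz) 0.003427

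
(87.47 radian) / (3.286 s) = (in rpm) 254.2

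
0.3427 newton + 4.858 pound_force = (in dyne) 2.195e+06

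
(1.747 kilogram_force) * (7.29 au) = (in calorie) 4.466e+12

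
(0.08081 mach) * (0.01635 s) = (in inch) 17.71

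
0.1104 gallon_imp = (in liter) 0.5019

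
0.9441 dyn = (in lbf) 2.122e-06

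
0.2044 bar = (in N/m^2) 2.044e+04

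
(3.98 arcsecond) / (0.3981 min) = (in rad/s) 8.078e-07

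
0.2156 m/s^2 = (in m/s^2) 0.2156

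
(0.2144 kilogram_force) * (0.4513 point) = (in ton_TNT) 8.001e-14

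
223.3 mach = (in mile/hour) 1.701e+05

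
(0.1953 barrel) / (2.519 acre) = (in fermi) 3.046e+09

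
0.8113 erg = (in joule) 8.113e-08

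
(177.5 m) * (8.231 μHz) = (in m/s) 0.001461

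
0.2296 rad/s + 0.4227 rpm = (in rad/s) 0.2739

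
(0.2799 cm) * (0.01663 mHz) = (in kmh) 1.676e-07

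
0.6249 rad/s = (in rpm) 5.967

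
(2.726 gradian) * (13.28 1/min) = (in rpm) 0.0905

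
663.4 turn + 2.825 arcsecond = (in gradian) 2.654e+05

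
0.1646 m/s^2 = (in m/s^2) 0.1646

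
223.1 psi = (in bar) 15.38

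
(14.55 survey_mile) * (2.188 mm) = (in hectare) 0.005123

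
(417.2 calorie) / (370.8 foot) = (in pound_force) 3.472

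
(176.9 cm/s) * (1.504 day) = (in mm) 2.299e+08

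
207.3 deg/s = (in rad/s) 3.618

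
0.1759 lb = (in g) 79.79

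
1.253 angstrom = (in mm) 1.253e-07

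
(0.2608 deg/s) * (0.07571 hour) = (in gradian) 78.98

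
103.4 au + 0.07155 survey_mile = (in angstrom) 1.547e+23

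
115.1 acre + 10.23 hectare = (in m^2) 5.681e+05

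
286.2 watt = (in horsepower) 0.3838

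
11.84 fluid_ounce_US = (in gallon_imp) 0.07702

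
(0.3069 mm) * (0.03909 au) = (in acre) 443.5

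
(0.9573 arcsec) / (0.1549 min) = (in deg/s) 2.861e-05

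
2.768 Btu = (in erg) 2.92e+10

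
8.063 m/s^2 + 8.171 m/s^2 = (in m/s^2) 16.23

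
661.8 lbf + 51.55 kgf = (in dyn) 3.449e+08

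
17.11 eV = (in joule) 2.741e-18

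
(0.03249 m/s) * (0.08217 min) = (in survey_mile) 9.953e-05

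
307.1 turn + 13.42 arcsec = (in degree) 1.106e+05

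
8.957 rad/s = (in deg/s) 513.2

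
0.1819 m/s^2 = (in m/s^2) 0.1819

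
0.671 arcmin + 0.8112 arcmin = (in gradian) 0.02745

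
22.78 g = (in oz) 0.8035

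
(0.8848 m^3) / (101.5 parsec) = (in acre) 6.981e-23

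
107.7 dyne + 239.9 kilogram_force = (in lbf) 528.9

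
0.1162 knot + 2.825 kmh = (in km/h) 3.04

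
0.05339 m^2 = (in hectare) 5.339e-06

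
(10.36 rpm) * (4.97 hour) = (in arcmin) 6.673e+07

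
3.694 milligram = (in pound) 8.144e-06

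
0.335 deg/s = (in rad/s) 0.005847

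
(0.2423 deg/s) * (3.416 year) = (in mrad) 4.556e+08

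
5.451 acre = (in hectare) 2.206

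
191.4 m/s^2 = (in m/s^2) 191.4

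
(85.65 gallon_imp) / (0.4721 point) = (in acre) 0.5777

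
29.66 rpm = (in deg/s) 178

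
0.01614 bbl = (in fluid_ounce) 86.77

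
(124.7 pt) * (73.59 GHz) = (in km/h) 1.165e+10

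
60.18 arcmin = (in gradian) 1.114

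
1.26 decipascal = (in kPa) 0.000126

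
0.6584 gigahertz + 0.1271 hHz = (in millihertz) 6.584e+11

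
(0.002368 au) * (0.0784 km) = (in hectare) 2.777e+06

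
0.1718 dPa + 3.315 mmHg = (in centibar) 0.442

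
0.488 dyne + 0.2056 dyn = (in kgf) 7.073e-07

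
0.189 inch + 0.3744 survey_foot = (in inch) 4.682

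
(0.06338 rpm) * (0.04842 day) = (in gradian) 1768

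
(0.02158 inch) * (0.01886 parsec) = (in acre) 7.882e+07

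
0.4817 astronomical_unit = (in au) 0.4817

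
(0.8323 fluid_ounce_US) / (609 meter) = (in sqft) 4.35e-07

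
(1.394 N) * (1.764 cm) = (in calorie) 0.005877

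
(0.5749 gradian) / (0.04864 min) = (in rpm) 0.02955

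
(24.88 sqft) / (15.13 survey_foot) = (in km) 0.0005012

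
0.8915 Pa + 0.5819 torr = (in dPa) 784.7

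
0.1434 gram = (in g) 0.1434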